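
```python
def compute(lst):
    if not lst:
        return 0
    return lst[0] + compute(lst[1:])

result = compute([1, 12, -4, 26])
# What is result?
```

1 + 12 + (-4) + 26 + 0 = 35

Answer: 35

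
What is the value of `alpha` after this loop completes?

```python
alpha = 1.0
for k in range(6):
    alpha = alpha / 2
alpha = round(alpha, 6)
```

Halving LR 6 times: 1 / 2^6
`alpha` takes the values: 1.0 → 0.5 → 0.25 → 0.125 → 0.0625 → 0.03125 → 0.015625

Answer: 0.015625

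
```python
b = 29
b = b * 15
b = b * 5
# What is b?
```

Trace:
`b = 29` → b = 29
`b = b * 15` → b = 435
`b = b * 5` → b = 2175
So b = 2175

Answer: 2175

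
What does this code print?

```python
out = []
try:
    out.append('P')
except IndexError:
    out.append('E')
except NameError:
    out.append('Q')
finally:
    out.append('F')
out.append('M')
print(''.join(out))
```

Execution trace: 'P' (try body, no exception) → 'F' (finally) → 'M' (after the try/except). Output: PFM

Answer: PFM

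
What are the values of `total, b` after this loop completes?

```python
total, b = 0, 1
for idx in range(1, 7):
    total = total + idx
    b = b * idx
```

Sum and factorial of 1 to 6
`total, b` takes the values: (0, 1) → (1, 1) → (3, 1) → (3, 2) → (6, 2) → (6, 6) → (10, 6) → (10, 24) → (15, 24) → (15, 120) → (21, 120) → (21, 720)

Answer: 21, 720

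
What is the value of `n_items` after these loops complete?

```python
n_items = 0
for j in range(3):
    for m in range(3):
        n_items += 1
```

3 * 3 = 9
`n_items` takes the values: 0 → 1 → 2 → 3 → 4 → 5 → 6 → 7 → 8 → 9

Answer: 9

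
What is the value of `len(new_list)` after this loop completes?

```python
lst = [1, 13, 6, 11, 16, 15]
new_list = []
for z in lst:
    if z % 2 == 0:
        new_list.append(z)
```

Count even numbers in [1, 13, 6, 11, 16, 15]
`new_list` takes the values: [] → [6] → [6, 16]
So `len(new_list)` = 2

Answer: 2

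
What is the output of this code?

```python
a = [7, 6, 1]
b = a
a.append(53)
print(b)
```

Key concept: basic list aliasing.
Step by step:
`a = [7, 6, 1]` → a = [7, 6, 1]
`b = a` → b = [7, 6, 1] (same object as a)
`a.append(53)` → a = [7, 6, 1, 53] (same object as b); b = [7, 6, 1, 53] (same object as a)
`print(b)` → prints [7, 6, 1, 53]

Answer: [7, 6, 1, 53]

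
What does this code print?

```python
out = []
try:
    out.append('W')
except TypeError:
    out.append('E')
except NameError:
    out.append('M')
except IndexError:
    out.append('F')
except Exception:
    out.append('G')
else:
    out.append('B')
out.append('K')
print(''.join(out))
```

Execution trace: 'W' (try body, no exception) → 'B' (else) → 'K' (after the try/except). Output: WBK

Answer: WBK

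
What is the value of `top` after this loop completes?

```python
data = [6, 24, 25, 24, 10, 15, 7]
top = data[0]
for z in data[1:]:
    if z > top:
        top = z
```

Maximum of [6, 24, 25, 24, 10, 15, 7]
`top` takes the values: 6 → 24 → 25

Answer: 25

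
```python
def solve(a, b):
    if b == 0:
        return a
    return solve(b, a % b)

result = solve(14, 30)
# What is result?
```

solve(14, 30) -> solve(30, 14) -> solve(14, 2) -> solve(2, 0) -> 2

Answer: 2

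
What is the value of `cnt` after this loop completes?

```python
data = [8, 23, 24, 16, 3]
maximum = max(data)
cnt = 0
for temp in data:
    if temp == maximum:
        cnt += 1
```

Count of max value 24 in [8, 23, 24, 16, 3]
`cnt` takes the values: 0 → 1

Answer: 1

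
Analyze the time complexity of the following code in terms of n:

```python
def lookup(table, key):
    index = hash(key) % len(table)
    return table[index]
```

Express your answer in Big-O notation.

This is Hash table lookup (average case). Time complexity: O(1).

Answer: O(1)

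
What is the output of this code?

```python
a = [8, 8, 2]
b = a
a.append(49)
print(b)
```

Key concept: basic list aliasing.
Step by step:
`a = [8, 8, 2]` → a = [8, 8, 2]
`b = a` → b = [8, 8, 2] (same object as a)
`a.append(49)` → a = [8, 8, 2, 49] (same object as b); b = [8, 8, 2, 49] (same object as a)
`print(b)` → prints [8, 8, 2, 49]

Answer: [8, 8, 2, 49]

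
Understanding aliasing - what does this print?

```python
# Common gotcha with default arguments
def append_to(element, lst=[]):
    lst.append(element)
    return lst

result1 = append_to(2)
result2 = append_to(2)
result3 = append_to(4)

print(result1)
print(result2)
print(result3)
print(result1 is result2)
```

Key concept: mutable default argument gotcha.
Step by step:
`result1 = append_to(2)` → result1 = [2]
`result2 = append_to(2)` → result1 = [2, 2] (same object as result2); result2 = [2, 2] (same object as result1)
`result3 = append_to(4)` → result1 = [2, 2, 4] (same object as result2, result3); result2 = [2, 2, 4] (same object as result1, result3); result3 = [2, 2, 4] (same object as result1, result2)
`print(result1)` → prints [2, 2, 4]
`print(result2)` → prints [2, 2, 4]
`print(result3)` → prints [2, 2, 4]
`print(result1 is result2)` → prints True

Answer:
[2, 2, 4]
[2, 2, 4]
[2, 2, 4]
True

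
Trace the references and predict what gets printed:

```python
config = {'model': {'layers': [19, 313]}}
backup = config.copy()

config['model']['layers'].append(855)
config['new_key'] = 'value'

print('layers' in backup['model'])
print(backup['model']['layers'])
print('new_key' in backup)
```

Key concept: shallow copy gotcha with nested dict.
Step by step:
`config = {'model': {'layers': [19, 313]}}` → config = {'model': {'layers': [19, 313]}}
`backup = config.copy()` → backup = {'model': {'layers': [19, 313]}}
`config['model']['layers'].append(855)` → config = {'model': {'layers': [19, 313, 855]}}; backup = {'model': {'layers': [19, 313, 855]}}
`config['new_key'] = 'value'` → config = {'model': {'layers': [19, 313, 855]}, 'new_key': 'value'}
`print('layers' in backup['model'])` → prints True
`print(backup['model']['layers'])` → prints [19, 313, 855]
`print('new_key' in backup)` → prints False

Answer:
True
[19, 313, 855]
False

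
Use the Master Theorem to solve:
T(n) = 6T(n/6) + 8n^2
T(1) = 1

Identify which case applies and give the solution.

a=6, b=6, f(n)=8n^2. log_6(6) = 1. Since c=2 > 1 and the regularity condition holds (6(n/6)^2 = (6/6^2)n^2 with 6/6^2 < 1), Case 3 applies: T(n) = Θ(f(n)) = O(n^2).

Answer: O(n^2) - Case 3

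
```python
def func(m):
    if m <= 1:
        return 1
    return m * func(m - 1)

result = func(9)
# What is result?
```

func(9) = 9 * 8 * 7 * 6 * 5 * 4 * 3 * 2 * 1 = 362880

Answer: 362880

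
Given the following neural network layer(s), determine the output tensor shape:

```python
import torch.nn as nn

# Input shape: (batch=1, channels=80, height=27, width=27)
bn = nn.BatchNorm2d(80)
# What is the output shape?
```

Input: (1, 80, 27, 27) -> Output: (1, 80, 27, 27)

Answer: (1, 80, 27, 27)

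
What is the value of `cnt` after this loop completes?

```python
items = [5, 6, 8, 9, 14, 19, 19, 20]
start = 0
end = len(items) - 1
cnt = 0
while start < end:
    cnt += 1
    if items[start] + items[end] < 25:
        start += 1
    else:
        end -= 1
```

Steps to find pair summing to 25
`cnt` takes the values: 0 → 1 → 2 → 3 → 4 → 5 → 6 → 7

Answer: 7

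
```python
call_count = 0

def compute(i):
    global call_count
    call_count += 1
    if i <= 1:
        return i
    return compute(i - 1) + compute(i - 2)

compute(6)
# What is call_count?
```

Calls(i) = 1 + Calls(i-1) + Calls(i-2); Calls(0)=Calls(1)=1. For i=6 this gives 25.

Answer: 25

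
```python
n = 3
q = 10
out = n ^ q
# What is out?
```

Trace:
`n = 3` → n = 3
`q = 10` → q = 10
`out = n ^ q` → out = 9
So out = 9

Answer: 9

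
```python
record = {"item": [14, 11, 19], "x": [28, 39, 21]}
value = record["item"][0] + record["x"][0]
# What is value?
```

Trace:
`record = {"item": [14, 11, 19], "x": [28, 39, 21]}` → record = {'item': [14, 11, 19], 'x': [28, 39, 21]}
`value = record["item"][0] + record["x"][0]` → value = 42
So value = 42

Answer: 42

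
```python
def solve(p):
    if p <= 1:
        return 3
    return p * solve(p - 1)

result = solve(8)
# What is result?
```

solve(8) = 8 * 7 * 6 * 5 * 4 * 3 * 2 * 3 = 120960

Answer: 120960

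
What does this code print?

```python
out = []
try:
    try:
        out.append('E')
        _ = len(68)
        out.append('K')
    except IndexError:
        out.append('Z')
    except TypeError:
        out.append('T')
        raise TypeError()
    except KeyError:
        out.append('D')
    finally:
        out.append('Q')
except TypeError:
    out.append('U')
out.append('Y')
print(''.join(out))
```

Execution trace: 'E' (inner try body) → 'T' (inner except TypeError) → 'Q' (inner finally) → 'U' (outer except TypeError) → 'Y' (after the try/except). Output: ETQUY

Answer: ETQUY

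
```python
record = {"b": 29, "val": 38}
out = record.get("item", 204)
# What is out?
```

Trace:
`record = {"b": 29, "val": 38}` → record = {'b': 29, 'val': 38}
`out = record.get("item", 204)` → out = 204
So out = 204

Answer: 204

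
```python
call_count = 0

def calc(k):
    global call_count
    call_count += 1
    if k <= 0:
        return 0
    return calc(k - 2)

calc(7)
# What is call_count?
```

Linear recursion stepping by 2: 5 calls from k=7 down to ≤0.

Answer: 5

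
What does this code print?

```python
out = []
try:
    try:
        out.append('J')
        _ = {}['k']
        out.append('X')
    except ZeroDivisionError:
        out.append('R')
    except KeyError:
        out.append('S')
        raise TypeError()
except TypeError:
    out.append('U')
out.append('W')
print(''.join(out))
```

Execution trace: 'J' (inner try body) → 'S' (inner except KeyError) → 'U' (outer except TypeError) → 'W' (after the try/except). Output: JSUW

Answer: JSUW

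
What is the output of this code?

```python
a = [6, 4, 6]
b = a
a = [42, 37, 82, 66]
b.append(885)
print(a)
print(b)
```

Key concept: rebinding vs mutation: a is rebound to a new list, b still points at the original.
Step by step:
`a = [6, 4, 6]` → a = [6, 4, 6]
`b = a` → b = [6, 4, 6] (same object as a)
`a = [42, 37, 82, 66]` → a = [42, 37, 82, 66]
`b.append(885)` → b = [6, 4, 6, 885]
`print(a)` → prints [42, 37, 82, 66]
`print(b)` → prints [6, 4, 6, 885]

Answer:
[42, 37, 82, 66]
[6, 4, 6, 885]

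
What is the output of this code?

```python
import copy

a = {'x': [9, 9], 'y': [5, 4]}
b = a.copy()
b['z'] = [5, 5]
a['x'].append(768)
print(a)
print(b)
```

Key concept: shallow copy of dict with mutable values.
Step by step:
`a = {'x': [9, 9], 'y': [5, 4]}` → a = {'x': [9, 9], 'y': [5, 4]}
`b = a.copy()` → b = {'x': [9, 9], 'y': [5, 4]}
`b['z'] = [5, 5]` → b = {'x': [9, 9], 'y': [5, 4], 'z': [5, 5]}
`a['x'].append(768)` → a = {'x': [9, 9, 768], 'y': [5, 4]}; b = {'x': [9, 9, 768], 'y': [5, 4], 'z': [5, 5]}
`print(a)` → prints {'x': [9, 9, 768], 'y': [5, 4]}
`print(b)` → prints {'x': [9, 9, 768], 'y': [5, 4], 'z': [5, 5]}

Answer:
{'x': [9, 9, 768], 'y': [5, 4]}
{'x': [9, 9, 768], 'y': [5, 4], 'z': [5, 5]}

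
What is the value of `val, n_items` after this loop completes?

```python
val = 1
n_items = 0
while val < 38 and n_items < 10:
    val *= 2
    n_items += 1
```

Double until >= 38 or 10 iterations
`val, n_items` takes the values: (1, 0) → (2, 0) → (2, 1) → (4, 1) → (4, 2) → (8, 2) → (8, 3) → (16, 3) → (16, 4) → (32, 4) → (32, 5) → (64, 5) → (64, 6)

Answer: 64, 6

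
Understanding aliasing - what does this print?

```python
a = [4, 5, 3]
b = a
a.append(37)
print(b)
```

Key concept: basic list aliasing.
Step by step:
`a = [4, 5, 3]` → a = [4, 5, 3]
`b = a` → b = [4, 5, 3] (same object as a)
`a.append(37)` → a = [4, 5, 3, 37] (same object as b); b = [4, 5, 3, 37] (same object as a)
`print(b)` → prints [4, 5, 3, 37]

Answer: [4, 5, 3, 37]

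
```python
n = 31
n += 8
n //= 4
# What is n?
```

Trace:
`n = 31` → n = 31
`n += 8` → n = 39
`n //= 4` → n = 9
So n = 9

Answer: 9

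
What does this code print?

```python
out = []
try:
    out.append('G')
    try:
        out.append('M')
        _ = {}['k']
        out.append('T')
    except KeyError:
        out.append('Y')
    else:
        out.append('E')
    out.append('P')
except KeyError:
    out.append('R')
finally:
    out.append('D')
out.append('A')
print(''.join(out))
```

Execution trace: 'G' (try body) → 'M' (inner try body) → 'Y' (inner except KeyError) → 'P' (try body, no exception) → 'D' (finally) → 'A' (after the try/except). Output: GMYPDA

Answer: GMYPDA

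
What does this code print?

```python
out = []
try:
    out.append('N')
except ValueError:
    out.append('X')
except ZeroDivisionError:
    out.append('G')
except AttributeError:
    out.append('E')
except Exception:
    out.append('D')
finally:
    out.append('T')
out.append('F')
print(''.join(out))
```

Execution trace: 'N' (try body, no exception) → 'T' (finally) → 'F' (after the try/except). Output: NTF

Answer: NTF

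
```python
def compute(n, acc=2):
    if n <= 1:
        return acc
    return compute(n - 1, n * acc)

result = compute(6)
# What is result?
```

Accumulator trace (n, acc): (6, 2) -> (5, 12) -> (4, 60) -> (3, 240) -> (2, 720) -> (1, 1440) -> return 1440

Answer: 1440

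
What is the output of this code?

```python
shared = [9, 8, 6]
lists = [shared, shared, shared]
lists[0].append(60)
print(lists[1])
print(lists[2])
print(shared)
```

Key concept: list of same reference.
Step by step:
`shared = [9, 8, 6]` → shared = [9, 8, 6]
`lists = [shared, shared, shared]` → lists = [[9, 8, 6], [9, 8, 6], [9, 8, 6]]
`lists[0].append(60)` → shared = [9, 8, 6, 60]; lists = [[9, 8, 6, 60], [9, 8, 6, 60], [9, 8, 6, 60]]
`print(lists[1])` → prints [9, 8, 6, 60]
`print(lists[2])` → prints [9, 8, 6, 60]
`print(shared)` → prints [9, 8, 6, 60]

Answer:
[9, 8, 6, 60]
[9, 8, 6, 60]
[9, 8, 6, 60]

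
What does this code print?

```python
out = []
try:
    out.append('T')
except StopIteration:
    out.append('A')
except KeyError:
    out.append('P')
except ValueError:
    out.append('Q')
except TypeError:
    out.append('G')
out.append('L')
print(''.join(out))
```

Execution trace: 'T' (try body, no exception) → 'L' (after the try/except). Output: TL

Answer: TL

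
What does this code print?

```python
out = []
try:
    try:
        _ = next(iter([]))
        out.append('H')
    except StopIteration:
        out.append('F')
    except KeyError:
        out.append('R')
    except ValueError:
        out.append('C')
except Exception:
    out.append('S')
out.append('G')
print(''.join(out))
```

Execution trace: 'F' (inner except StopIteration) → 'G' (after the try/except). Output: FG

Answer: FG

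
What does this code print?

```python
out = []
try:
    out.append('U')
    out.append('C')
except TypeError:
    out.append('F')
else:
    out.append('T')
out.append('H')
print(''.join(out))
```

Execution trace: 'U' (try body) → 'C' (try body, no exception) → 'T' (else) → 'H' (after the try/except). Output: UCTH

Answer: UCTH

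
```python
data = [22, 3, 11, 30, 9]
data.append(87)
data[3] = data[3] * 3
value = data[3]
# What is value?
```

Trace:
`data = [22, 3, 11, 30, 9]` → data = [22, 3, 11, 30, 9]
`data.append(87)` → data = [22, 3, 11, 30, 9, 87]
`data[3] = data[3] * 3` → data = [22, 3, 11, 90, 9, 87]
`value = data[3]` → value = 90
So value = 90

Answer: 90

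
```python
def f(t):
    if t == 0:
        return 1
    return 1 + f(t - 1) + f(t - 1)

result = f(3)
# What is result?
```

f(t) = 1 + 2·f(t-1), f(0)=1. Closed form: (1+1)·2^3 - 1 = 15.

Answer: 15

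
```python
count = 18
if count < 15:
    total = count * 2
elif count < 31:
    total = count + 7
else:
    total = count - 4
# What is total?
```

Trace:
`count = 18` → count = 18
`if count < 15: ...` → count < 15 is False, count < 31 is True → total = 25
So total = 25

Answer: 25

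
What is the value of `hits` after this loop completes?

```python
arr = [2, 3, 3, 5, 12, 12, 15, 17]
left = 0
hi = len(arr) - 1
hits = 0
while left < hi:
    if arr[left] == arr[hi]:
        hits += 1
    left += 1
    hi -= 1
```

Count matching pairs from ends
`hits` takes the values: 0

Answer: 0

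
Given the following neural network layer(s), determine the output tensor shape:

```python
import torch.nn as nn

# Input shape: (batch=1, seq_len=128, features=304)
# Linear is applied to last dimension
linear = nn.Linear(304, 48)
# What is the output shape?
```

Input: (1, 128, 304) -> Output: (1, 128, 48)

Answer: (1, 128, 48)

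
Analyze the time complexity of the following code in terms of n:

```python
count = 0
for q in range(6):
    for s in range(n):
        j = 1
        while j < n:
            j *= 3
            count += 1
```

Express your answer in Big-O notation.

Each loop level contributes: 1 × n × log n. Multiplying the contributions gives O(n log n).

Answer: O(n log n)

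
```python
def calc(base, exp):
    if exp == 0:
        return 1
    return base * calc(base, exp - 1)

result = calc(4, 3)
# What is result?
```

calc(4, 3) = 4 * 4 * 4 = 64

Answer: 64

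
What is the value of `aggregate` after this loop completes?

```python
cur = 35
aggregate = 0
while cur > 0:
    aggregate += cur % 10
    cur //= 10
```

Sum digits of 35
`aggregate` takes the values: 0 → 5 → 8

Answer: 8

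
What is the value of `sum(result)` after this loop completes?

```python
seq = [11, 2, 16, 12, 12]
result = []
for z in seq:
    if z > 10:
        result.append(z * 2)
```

Sum of doubled values > 10
`result` takes the values: [] → [22] → [22, 32] → [22, 32, 24] → [22, 32, 24, 24]
So `sum(result)` = 102

Answer: 102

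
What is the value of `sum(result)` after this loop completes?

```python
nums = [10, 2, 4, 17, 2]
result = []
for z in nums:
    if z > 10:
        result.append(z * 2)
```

Sum of doubled values > 10
`result` takes the values: [] → [34]
So `sum(result)` = 34

Answer: 34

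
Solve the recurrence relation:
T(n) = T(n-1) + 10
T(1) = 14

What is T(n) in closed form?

Unrolling: T(n) = T(1) + 10·(n-1) = 14 + 10(n-1) = 10n + 4.

Answer: T(n) = 10n + 4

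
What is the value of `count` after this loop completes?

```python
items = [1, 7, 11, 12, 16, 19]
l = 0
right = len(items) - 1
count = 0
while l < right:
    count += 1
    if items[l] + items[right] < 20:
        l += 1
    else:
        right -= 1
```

Steps to find pair summing to 20
`count` takes the values: 0 → 1 → 2 → 3 → 4 → 5

Answer: 5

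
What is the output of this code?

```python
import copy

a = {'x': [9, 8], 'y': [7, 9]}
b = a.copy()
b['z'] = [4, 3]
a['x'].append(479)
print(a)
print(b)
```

Key concept: shallow copy of dict with mutable values.
Step by step:
`a = {'x': [9, 8], 'y': [7, 9]}` → a = {'x': [9, 8], 'y': [7, 9]}
`b = a.copy()` → b = {'x': [9, 8], 'y': [7, 9]}
`b['z'] = [4, 3]` → b = {'x': [9, 8], 'y': [7, 9], 'z': [4, 3]}
`a['x'].append(479)` → a = {'x': [9, 8, 479], 'y': [7, 9]}; b = {'x': [9, 8, 479], 'y': [7, 9], 'z': [4, 3]}
`print(a)` → prints {'x': [9, 8, 479], 'y': [7, 9]}
`print(b)` → prints {'x': [9, 8, 479], 'y': [7, 9], 'z': [4, 3]}

Answer:
{'x': [9, 8, 479], 'y': [7, 9]}
{'x': [9, 8, 479], 'y': [7, 9], 'z': [4, 3]}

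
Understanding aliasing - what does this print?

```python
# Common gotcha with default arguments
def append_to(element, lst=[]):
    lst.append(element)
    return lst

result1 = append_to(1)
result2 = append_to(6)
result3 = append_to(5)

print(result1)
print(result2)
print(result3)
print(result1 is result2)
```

Key concept: mutable default argument gotcha.
Step by step:
`result1 = append_to(1)` → result1 = [1]
`result2 = append_to(6)` → result1 = [1, 6] (same object as result2); result2 = [1, 6] (same object as result1)
`result3 = append_to(5)` → result1 = [1, 6, 5] (same object as result2, result3); result2 = [1, 6, 5] (same object as result1, result3); result3 = [1, 6, 5] (same object as result1, result2)
`print(result1)` → prints [1, 6, 5]
`print(result2)` → prints [1, 6, 5]
`print(result3)` → prints [1, 6, 5]
`print(result1 is result2)` → prints True

Answer:
[1, 6, 5]
[1, 6, 5]
[1, 6, 5]
True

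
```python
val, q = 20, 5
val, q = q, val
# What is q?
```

Trace:
`val, q = 20, 5` → val = 20; q = 5
`val, q = q, val` → val = 5; q = 20
So q = 20

Answer: 20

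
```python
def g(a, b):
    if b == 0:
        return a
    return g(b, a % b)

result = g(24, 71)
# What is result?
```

g(24, 71) -> g(71, 24) -> g(24, 23) -> g(23, 1) -> g(1, 0) -> 1

Answer: 1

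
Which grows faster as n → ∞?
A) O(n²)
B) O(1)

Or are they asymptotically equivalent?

O(n²) vs O(1): Higher order terms dominate.

Answer: A) O(n²) grows faster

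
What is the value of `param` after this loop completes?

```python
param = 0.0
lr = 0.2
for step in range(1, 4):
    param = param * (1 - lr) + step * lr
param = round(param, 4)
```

Moving average with lr=0.2
`param` takes the values: 0.0 → 0.2 → 0.56 → 1.048

Answer: 1.048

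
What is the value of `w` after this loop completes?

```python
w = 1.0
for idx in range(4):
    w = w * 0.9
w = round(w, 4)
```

Exponential decay: 1.0 * 0.9^4
`w` takes the values: 1.0 → 0.9 → 0.81 → 0.729 → 0.6561

Answer: 0.6561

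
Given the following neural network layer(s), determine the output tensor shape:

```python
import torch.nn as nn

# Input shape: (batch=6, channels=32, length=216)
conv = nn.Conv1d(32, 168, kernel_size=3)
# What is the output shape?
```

Input: (6, 32, 216) -> Output: (6, 168, 214)

Answer: (6, 168, 214)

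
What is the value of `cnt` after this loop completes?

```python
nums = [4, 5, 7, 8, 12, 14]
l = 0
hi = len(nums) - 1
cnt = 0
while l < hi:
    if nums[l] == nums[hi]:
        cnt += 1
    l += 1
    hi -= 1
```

Count matching pairs from ends
`cnt` takes the values: 0

Answer: 0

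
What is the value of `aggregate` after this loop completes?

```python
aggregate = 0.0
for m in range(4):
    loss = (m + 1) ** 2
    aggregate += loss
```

Sum of squared losses 1² + 2² + ... + 4²
`aggregate` takes the values: 0.0 → 1.0 → 5.0 → 14.0 → 30.0

Answer: 30.0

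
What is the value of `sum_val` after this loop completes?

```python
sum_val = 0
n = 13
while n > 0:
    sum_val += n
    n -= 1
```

Sum 13 down to 1
`sum_val` takes the values: 0 → 13 → 25 → 36 → 46 → 55 → 63 → 70 → 76 → 81 → 85 → 88 → 90 → 91

Answer: 91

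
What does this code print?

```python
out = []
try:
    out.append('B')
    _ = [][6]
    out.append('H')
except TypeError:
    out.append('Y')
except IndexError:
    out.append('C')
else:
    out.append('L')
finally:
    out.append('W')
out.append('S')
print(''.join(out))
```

Execution trace: 'B' (try body) → 'C' (except IndexError) → 'W' (finally) → 'S' (after the try/except). Output: BCWS

Answer: BCWS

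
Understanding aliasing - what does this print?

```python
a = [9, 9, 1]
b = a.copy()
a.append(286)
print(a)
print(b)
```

Key concept: list.copy() creates independent copy.
Step by step:
`a = [9, 9, 1]` → a = [9, 9, 1]
`b = a.copy()` → b = [9, 9, 1]
`a.append(286)` → a = [9, 9, 1, 286]
`print(a)` → prints [9, 9, 1, 286]
`print(b)` → prints [9, 9, 1]

Answer:
[9, 9, 1, 286]
[9, 9, 1]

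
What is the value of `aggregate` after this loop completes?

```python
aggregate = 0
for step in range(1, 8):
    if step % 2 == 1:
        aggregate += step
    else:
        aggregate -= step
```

Add odd, subtract even
`aggregate` takes the values: 0 → 1 → -1 → 2 → -2 → 3 → -3 → 4

Answer: 4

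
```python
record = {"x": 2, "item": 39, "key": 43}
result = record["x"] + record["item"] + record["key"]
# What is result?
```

Trace:
`record = {"x": 2, "item": 39, "key": 43}` → record = {'x': 2, 'item': 39, 'key': 43}
`result = record["x"] + record["item"] + record["key"]` → result = 84
So result = 84

Answer: 84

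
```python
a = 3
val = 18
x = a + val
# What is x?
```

Trace:
`a = 3` → a = 3
`val = 18` → val = 18
`x = a + val` → x = 21
So x = 21

Answer: 21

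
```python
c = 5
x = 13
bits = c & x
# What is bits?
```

Trace:
`c = 5` → c = 5
`x = 13` → x = 13
`bits = c & x` → bits = 5
So bits = 5

Answer: 5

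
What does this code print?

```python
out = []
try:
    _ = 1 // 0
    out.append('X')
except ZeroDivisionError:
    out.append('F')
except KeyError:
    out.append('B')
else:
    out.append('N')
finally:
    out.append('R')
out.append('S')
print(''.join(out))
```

Execution trace: 'F' (except ZeroDivisionError) → 'R' (finally) → 'S' (after the try/except). Output: FRS

Answer: FRS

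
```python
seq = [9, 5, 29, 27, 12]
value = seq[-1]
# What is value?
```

Trace:
`seq = [9, 5, 29, 27, 12]` → seq = [9, 5, 29, 27, 12]
`value = seq[-1]` → value = 12
So value = 12

Answer: 12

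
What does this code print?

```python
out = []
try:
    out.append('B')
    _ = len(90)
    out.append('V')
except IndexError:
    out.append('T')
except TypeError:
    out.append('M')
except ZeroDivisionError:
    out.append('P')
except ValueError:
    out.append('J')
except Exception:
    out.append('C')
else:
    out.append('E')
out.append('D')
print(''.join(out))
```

Execution trace: 'B' (try body) → 'M' (except TypeError) → 'D' (after the try/except). Output: BMD

Answer: BMD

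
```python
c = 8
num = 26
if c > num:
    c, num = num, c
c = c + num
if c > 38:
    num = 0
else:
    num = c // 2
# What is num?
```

Trace:
`c = 8` → c = 8
`num = 26` → num = 26
`if c > num: ...` → c > num is False → no variable changes
`c = c + num` → c = 34
`if c > 38: ...` → c > 38 is False, take else branch → num = 17
So num = 17

Answer: 17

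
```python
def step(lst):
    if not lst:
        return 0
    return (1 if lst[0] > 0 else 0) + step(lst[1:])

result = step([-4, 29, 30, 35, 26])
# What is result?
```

Count of positive elements in [-4, 29, 30, 35, 26] = 4

Answer: 4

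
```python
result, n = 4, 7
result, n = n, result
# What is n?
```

Trace:
`result, n = 4, 7` → result = 4; n = 7
`result, n = n, result` → result = 7; n = 4
So n = 4

Answer: 4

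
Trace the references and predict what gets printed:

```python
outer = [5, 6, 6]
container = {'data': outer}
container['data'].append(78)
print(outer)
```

Key concept: dict holds reference to list.
Step by step:
`outer = [5, 6, 6]` → outer = [5, 6, 6]
`container = {'data': outer}` → container = {'data': [5, 6, 6]}
`container['data'].append(78)` → outer = [5, 6, 6, 78]; container = {'data': [5, 6, 6, 78]}
`print(outer)` → prints [5, 6, 6, 78]

Answer: [5, 6, 6, 78]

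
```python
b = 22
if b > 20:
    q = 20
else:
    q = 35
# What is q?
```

Trace:
`b = 22` → b = 22
`if b > 20: ...` → b > 20 is True → q = 20
So q = 20

Answer: 20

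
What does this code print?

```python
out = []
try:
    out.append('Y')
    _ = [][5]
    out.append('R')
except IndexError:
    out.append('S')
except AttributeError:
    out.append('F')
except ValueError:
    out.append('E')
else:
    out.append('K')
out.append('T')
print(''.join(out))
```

Execution trace: 'Y' (try body) → 'S' (except IndexError) → 'T' (after the try/except). Output: YST

Answer: YST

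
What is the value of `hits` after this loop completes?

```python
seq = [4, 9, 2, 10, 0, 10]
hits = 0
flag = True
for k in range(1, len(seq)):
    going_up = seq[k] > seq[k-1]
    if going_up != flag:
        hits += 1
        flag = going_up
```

Count direction changes in [4, 9, 2, 10, 0, 10]
`hits` takes the values: 0 → 1 → 2 → 3 → 4

Answer: 4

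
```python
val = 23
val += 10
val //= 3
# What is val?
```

Trace:
`val = 23` → val = 23
`val += 10` → val = 33
`val //= 3` → val = 11
So val = 11

Answer: 11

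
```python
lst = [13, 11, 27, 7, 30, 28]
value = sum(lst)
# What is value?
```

Trace:
`lst = [13, 11, 27, 7, 30, 28]` → lst = [13, 11, 27, 7, 30, 28]
`value = sum(lst)` → value = 116
So value = 116

Answer: 116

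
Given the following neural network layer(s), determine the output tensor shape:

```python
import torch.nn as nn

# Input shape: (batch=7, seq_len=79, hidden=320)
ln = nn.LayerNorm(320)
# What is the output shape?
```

Input: (7, 79, 320) -> Output: (7, 79, 320)

Answer: (7, 79, 320)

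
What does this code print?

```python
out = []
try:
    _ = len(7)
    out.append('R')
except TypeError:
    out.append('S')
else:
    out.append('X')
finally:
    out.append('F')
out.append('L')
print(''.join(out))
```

Execution trace: 'S' (except TypeError) → 'F' (finally) → 'L' (after the try/except). Output: SFL

Answer: SFL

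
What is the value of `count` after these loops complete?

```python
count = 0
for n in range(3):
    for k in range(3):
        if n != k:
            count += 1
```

3² - 3 (exclude diagonal)
`count` takes the values: 0 → 1 → 2 → 3 → 4 → 5 → 6

Answer: 6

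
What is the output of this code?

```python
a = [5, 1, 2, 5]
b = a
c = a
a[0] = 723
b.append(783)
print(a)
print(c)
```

Key concept: multiple aliases.
Step by step:
`a = [5, 1, 2, 5]` → a = [5, 1, 2, 5]
`b = a` → b = [5, 1, 2, 5] (same object as a)
`c = a` → c = [5, 1, 2, 5] (same object as a, b)
`a[0] = 723` → a = [723, 1, 2, 5] (same object as b, c); b = [723, 1, 2, 5] (same object as a, c); c = [723, 1, 2, 5] (same object as a, b)
`b.append(783)` → a = [723, 1, 2, 5, 783] (same object as b, c); b = [723, 1, 2, 5, 783] (same object as a, c); c = [723, 1, 2, 5, 783] (same object as a, b)
`print(a)` → prints [723, 1, 2, 5, 783]
`print(c)` → prints [723, 1, 2, 5, 783]

Answer:
[723, 1, 2, 5, 783]
[723, 1, 2, 5, 783]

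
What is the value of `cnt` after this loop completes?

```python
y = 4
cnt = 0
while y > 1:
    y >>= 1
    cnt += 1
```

Count right shifts until 1
`cnt` takes the values: 0 → 1 → 2

Answer: 2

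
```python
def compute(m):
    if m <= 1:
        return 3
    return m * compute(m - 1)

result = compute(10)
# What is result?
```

compute(10) = 10 * 9 * 8 * 7 * 6 * 5 * 4 * 3 * 2 * 3 = 10886400

Answer: 10886400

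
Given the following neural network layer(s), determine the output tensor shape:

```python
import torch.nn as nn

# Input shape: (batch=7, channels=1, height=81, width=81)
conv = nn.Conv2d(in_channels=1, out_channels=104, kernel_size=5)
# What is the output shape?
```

Input: (7, 1, 81, 81) -> Output: (7, 104, 77, 77)

Answer: (7, 104, 77, 77)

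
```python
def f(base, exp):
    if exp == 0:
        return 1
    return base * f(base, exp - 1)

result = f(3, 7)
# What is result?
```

f(3, 7) = 3 * 3 * 3 * 3 * 3 * 3 * 3 = 2187

Answer: 2187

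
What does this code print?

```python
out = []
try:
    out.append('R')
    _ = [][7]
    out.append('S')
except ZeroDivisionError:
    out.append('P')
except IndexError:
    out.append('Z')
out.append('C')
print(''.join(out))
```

Execution trace: 'R' (try body) → 'Z' (except IndexError) → 'C' (after the try/except). Output: RZC

Answer: RZC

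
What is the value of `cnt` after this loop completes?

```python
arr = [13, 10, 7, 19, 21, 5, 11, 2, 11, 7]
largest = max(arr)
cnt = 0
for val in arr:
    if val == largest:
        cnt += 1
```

Count of max value 21 in [13, 10, 7, 19, 21, 5, 11, 2, 11, 7]
`cnt` takes the values: 0 → 1

Answer: 1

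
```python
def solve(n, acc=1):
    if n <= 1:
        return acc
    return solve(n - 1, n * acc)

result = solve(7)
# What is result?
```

Accumulator trace (n, acc): (7, 1) -> (6, 7) -> (5, 42) -> (4, 210) -> (3, 840) -> (2, 2520) -> (1, 5040) -> return 5040

Answer: 5040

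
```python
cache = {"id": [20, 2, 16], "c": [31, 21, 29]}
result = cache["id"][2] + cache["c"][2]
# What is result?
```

Trace:
`cache = {"id": [20, 2, 16], "c": [31, 21, 29]}` → cache = {'id': [20, 2, 16], 'c': [31, 21, 29]}
`result = cache["id"][2] + cache["c"][2]` → result = 45
So result = 45

Answer: 45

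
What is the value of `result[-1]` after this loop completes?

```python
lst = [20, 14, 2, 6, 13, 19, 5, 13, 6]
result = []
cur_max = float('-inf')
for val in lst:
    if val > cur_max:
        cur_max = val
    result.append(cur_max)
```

Running max ends at 20
`result` takes the values: [] → [20] → [20, 20] → [20, 20, 20] → [20, 20, 20, 20] → [20, 20, 20, 20, 20] → [20, 20, 20, 20, 20, 20] → [20, 20, 20, 20, 20, 20, 20] → [20, 20, 20, 20, 20, 20, 20, 20] → [20, 20, 20, 20, 20, 20, 20, 20, 20]
So `result[-1]` = 20

Answer: 20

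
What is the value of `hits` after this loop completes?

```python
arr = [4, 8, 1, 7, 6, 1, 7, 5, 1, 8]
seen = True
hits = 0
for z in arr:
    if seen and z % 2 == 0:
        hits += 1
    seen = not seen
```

Count even values at even positions
`hits` takes the values: 0 → 1 → 2

Answer: 2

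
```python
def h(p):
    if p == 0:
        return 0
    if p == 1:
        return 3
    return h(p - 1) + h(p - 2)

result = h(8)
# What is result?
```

Build up from base cases: h(0)=0, h(1)=3, h(2)=3, h(3)=6, h(4)=9, h(5)=15, h(6)=24, ..., h(8)=63

Answer: 63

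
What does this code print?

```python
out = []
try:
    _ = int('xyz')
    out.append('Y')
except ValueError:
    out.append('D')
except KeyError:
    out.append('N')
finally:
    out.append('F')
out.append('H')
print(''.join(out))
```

Execution trace: 'D' (except ValueError) → 'F' (finally) → 'H' (after the try/except). Output: DFH

Answer: DFH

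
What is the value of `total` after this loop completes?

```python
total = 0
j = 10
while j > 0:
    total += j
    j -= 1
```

Sum 10 down to 1
`total` takes the values: 0 → 10 → 19 → 27 → 34 → 40 → 45 → 49 → 52 → 54 → 55

Answer: 55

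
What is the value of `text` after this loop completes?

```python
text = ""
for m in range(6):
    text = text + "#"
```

Repeat '#' 6 times
`text` takes the values: "" → "#" → "##" → "###" → "####" → "#####" → "######"

Answer: "######"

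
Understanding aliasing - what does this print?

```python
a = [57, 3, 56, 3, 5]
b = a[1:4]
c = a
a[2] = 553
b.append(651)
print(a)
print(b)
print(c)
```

Key concept: slice vs alias.
Step by step:
`a = [57, 3, 56, 3, 5]` → a = [57, 3, 56, 3, 5]
`b = a[1:4]` → b = [3, 56, 3]
`c = a` → c = [57, 3, 56, 3, 5] (same object as a)
`a[2] = 553` → a = [57, 3, 553, 3, 5] (same object as c); c = [57, 3, 553, 3, 5] (same object as a)
`b.append(651)` → b = [3, 56, 3, 651]
`print(a)` → prints [57, 3, 553, 3, 5]
`print(b)` → prints [3, 56, 3, 651]
`print(c)` → prints [57, 3, 553, 3, 5]

Answer:
[57, 3, 553, 3, 5]
[3, 56, 3, 651]
[57, 3, 553, 3, 5]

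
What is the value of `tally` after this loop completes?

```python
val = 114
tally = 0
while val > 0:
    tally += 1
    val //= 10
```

Count digits by repeated division by 10
`tally` takes the values: 0 → 1 → 2 → 3

Answer: 3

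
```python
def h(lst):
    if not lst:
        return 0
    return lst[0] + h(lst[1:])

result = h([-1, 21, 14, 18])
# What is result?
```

(-1) + 21 + 14 + 18 + 0 = 52

Answer: 52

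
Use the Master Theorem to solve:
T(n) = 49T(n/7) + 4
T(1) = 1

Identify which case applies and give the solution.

a=49, b=7, f(n)=4. log_7(49) = 2. Since c=0 < 2, Case 1 applies: T(n) = Θ(n^log_b(a)) = O(n^2).

Answer: O(n^2) - Case 1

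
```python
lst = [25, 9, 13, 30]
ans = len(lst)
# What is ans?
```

Trace:
`lst = [25, 9, 13, 30]` → lst = [25, 9, 13, 30]
`ans = len(lst)` → ans = 4
So ans = 4

Answer: 4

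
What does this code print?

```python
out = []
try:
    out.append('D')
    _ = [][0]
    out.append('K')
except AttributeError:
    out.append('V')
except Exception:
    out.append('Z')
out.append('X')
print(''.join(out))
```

Execution trace: 'D' (try body) → 'Z' (except Exception) → 'X' (after the try/except). Output: DZX

Answer: DZX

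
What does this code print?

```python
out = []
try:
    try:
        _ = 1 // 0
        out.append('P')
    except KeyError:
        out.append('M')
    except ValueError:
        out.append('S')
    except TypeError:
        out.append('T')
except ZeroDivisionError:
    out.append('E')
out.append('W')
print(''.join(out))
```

Execution trace: 'E' (outer except ZeroDivisionError) → 'W' (after the try/except). Output: EW

Answer: EW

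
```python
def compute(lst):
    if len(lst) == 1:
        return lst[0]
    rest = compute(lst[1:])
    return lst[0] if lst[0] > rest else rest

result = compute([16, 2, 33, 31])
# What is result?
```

Recursive max over [16, 2, 33, 31] = 33

Answer: 33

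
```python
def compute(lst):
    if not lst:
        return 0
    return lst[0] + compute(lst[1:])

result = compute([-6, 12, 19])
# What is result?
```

(-6) + 12 + 19 + 0 = 25

Answer: 25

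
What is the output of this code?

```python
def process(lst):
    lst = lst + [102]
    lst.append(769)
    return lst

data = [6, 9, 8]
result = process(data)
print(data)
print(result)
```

Key concept: rebinding parameter vs mutation.
Step by step:
`data = [6, 9, 8]` → data = [6, 9, 8]
`result = process(data)` → result = [6, 9, 8, 102, 769]
`print(data)` → prints [6, 9, 8]
`print(result)` → prints [6, 9, 8, 102, 769]

Answer:
[6, 9, 8]
[6, 9, 8, 102, 769]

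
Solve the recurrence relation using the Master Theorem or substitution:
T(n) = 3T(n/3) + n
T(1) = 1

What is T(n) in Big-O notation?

By Master Theorem: a=3, b=3, f(n)=n. Since log_3(3) = 1 and f(n) = Θ(n^1), Case 2 applies. T(n) = O(n log n).

Answer: O(n log n)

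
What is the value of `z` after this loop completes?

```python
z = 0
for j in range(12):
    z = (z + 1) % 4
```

Increment mod 4, 12 times = 0
`z` takes the values: 0 → 1 → 2 → 3 → 0 → 1 → 2 → 3 → 0 → 1 → 2 → 3 → 0

Answer: 0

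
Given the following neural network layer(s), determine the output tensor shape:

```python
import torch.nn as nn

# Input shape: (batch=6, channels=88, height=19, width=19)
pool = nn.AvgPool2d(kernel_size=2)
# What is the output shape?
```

Input: (6, 88, 19, 19) -> Output: (6, 88, 9, 9)

Answer: (6, 88, 9, 9)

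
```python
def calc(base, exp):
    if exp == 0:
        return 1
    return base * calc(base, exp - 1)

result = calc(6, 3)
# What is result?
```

calc(6, 3) = 6 * 6 * 6 = 216

Answer: 216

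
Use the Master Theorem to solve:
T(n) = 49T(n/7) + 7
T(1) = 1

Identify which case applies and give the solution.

a=49, b=7, f(n)=7. log_7(49) = 2. Since c=0 < 2, Case 1 applies: T(n) = Θ(n^log_b(a)) = O(n^2).

Answer: O(n^2) - Case 1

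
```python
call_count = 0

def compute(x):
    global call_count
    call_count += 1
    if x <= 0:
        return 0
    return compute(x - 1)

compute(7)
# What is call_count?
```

Linear recursion stepping by 1: 8 calls from x=7 down to ≤0.

Answer: 8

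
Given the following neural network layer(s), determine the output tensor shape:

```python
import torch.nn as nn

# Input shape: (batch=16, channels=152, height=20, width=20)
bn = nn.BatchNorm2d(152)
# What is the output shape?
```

Input: (16, 152, 20, 20) -> Output: (16, 152, 20, 20)

Answer: (16, 152, 20, 20)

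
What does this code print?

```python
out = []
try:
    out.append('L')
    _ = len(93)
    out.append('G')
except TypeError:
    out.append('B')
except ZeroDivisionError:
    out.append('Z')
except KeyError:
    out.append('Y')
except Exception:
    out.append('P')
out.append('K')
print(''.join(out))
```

Execution trace: 'L' (try body) → 'B' (except TypeError) → 'K' (after the try/except). Output: LBK

Answer: LBK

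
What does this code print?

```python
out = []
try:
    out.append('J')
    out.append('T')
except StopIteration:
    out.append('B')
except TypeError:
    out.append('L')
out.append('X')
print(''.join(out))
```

Execution trace: 'J' (try body) → 'T' (try body, no exception) → 'X' (after the try/except). Output: JTX

Answer: JTX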